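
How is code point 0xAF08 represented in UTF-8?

U+AF08 = 0xAF08 = 44808 decimal. In range U+0800–U+FFFF → 3-byte form: 1110xxxx 10xxxxxx 10xxxxxx.
Binary (16 bits): 1010111100001000.
Split 4+6+6: 1010 | 111100 | 001000.
Byte 1: 11101010 = 0xEA.
Byte 2: 10111100 = 0xBC.
Byte 3: 10001000 = 0x88.

EA BC 88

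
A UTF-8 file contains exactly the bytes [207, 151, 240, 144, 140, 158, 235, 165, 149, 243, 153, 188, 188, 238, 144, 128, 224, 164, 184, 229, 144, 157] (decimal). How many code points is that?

Byte at offset 0: 0xCF = 11001111 → 2-byte char (#1). Advance 2.
Byte at offset 2: 0xF0 = 11110000 → 4-byte char (#2). Advance 4.
Byte at offset 6: 0xEB = 11101011 → 3-byte char (#3). Advance 3.
Byte at offset 9: 0xF3 = 11110011 → 4-byte char (#4). Advance 4.
Byte at offset 13: 0xEE = 11101110 → 3-byte char (#5). Advance 3.
Byte at offset 16: 0xE0 = 11100000 → 3-byte char (#6). Advance 3.
Byte at offset 19: 0xE5 = 11100101 → 3-byte char (#7). Advance 3.
Reached end at offset 22 after 7 code points.

7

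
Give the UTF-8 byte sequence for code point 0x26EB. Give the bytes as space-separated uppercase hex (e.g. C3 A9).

E2 9B AB

U+26EB = 0x26EB = 9963 decimal. In range U+0800–U+FFFF → 3-byte form: 1110xxxx 10xxxxxx 10xxxxxx.
Binary (16 bits): 0010011011101011.
Split 4+6+6: 0010 | 011011 | 101011.
Byte 1: 11100010 = 0xE2.
Byte 2: 10011011 = 0x9B.
Byte 3: 10101011 = 0xAB.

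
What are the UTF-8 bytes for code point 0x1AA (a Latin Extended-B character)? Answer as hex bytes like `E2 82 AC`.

C6 AA

U+01AA = 0x1AA = 426 decimal. In range U+0080–U+07FF → 2-byte form: 110xxxxx 10xxxxxx.
Binary (11 bits): 00110101010.
Split 5+6: 00110 | 101010.
Byte 1: 11000110 = 0xC6.
Byte 2: 10101010 = 0xAA.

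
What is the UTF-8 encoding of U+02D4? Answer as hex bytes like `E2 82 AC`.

U+02D4 = 0x2D4 = 724 decimal. In range U+0080–U+07FF → 2-byte form: 110xxxxx 10xxxxxx.
Binary (11 bits): 01011010100.
Split 5+6: 01011 | 010100.
Byte 1: 11001011 = 0xCB.
Byte 2: 10010100 = 0x94.

CB 94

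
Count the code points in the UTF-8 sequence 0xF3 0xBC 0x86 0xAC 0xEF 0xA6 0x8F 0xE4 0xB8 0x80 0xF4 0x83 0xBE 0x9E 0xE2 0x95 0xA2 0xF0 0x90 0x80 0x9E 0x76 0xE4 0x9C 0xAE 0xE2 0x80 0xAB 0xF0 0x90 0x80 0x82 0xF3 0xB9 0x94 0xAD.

Byte at offset 0: 0xF3 = 11110011 → 4-byte char (#1). Advance 4.
Byte at offset 4: 0xEF = 11101111 → 3-byte char (#2). Advance 3.
Byte at offset 7: 0xE4 = 11100100 → 3-byte char (#3). Advance 3.
Byte at offset 10: 0xF4 = 11110100 → 4-byte char (#4). Advance 4.
Byte at offset 14: 0xE2 = 11100010 → 3-byte char (#5). Advance 3.
Byte at offset 17: 0xF0 = 11110000 → 4-byte char (#6). Advance 4.
Byte at offset 21: 0x76 = 01110110 → 1-byte char (#7). Advance 1.
Byte at offset 22: 0xE4 = 11100100 → 3-byte char (#8). Advance 3.
Byte at offset 25: 0xE2 = 11100010 → 3-byte char (#9). Advance 3.
Byte at offset 28: 0xF0 = 11110000 → 4-byte char (#10). Advance 4.
Byte at offset 32: 0xF3 = 11110011 → 4-byte char (#11). Advance 4.
Reached end at offset 36 after 11 code points.

11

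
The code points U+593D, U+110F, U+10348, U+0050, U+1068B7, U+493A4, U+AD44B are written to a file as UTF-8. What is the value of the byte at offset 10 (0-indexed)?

0x50

U+593D → 3-byte form E5 A4 BD at offsets 0–2.
U+110F → 3-byte form E1 84 8F at offsets 3–5.
U+10348 → 4-byte form F0 90 8D 88 at offsets 6–9.
U+0050 → 1-byte form 50 at offsets 10–10.
Offset 10 falls in char 4's range; it's byte 1 of 50 = 0x50.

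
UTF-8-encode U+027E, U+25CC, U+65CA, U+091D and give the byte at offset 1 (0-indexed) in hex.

U+027E → 2-byte form C9 BE at offsets 0–1.
Offset 1 falls in char 1's range; it's byte 2 of C9 BE = 0xBE.

0xBE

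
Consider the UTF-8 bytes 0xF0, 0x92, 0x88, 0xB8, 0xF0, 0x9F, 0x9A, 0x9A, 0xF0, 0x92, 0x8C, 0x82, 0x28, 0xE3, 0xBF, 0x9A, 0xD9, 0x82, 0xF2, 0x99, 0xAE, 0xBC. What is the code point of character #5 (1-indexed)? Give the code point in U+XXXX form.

U+3FDA

Offset 0: leading byte 0xF0 = 11110000 → 4-byte char #1 = F0 92 88 B8.
Offset 4: leading byte 0xF0 = 11110000 → 4-byte char #2 = F0 9F 9A 9A.
Offset 8: leading byte 0xF0 = 11110000 → 4-byte char #3 = F0 92 8C 82.
Offset 12: leading byte 0x28 = 00101000 → 1-byte char #4 = 28.
Offset 13: leading byte 0xE3 = 11100011 → 3-byte char #5 = E3 BF 9A.
Leading byte 0xE3 = 11100011 matches 1110xxxx → 3-byte sequence.
Byte 1: 0xE3 = 11100011, payload 0011 (4 bits).
Byte 2: 0xBF = 10111111 (10xxxxxx ✓), payload 111111.
Byte 3: 0x9A = 10011010 (10xxxxxx ✓), payload 011010.
Concatenate: 0011111111011010 = 0x3FDA (16 bits → U+3FDA).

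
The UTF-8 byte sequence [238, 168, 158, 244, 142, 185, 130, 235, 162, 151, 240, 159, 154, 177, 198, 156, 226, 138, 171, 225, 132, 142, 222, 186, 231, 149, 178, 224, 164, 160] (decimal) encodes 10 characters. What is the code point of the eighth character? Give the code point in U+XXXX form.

U+07BA

Offset 0: leading byte 0xEE = 11101110 → 3-byte char #1 = EE A8 9E.
Offset 3: leading byte 0xF4 = 11110100 → 4-byte char #2 = F4 8E B9 82.
Offset 7: leading byte 0xEB = 11101011 → 3-byte char #3 = EB A2 97.
Offset 10: leading byte 0xF0 = 11110000 → 4-byte char #4 = F0 9F 9A B1.
Offset 14: leading byte 0xC6 = 11000110 → 2-byte char #5 = C6 9C.
Offset 16: leading byte 0xE2 = 11100010 → 3-byte char #6 = E2 8A AB.
Offset 19: leading byte 0xE1 = 11100001 → 3-byte char #7 = E1 84 8E.
Offset 22: leading byte 0xDE = 11011110 → 2-byte char #8 = DE BA.
Leading byte 0xDE = 11011110 matches 110xxxxx → 2-byte sequence.
Byte 1: 0xDE = 11011110, payload 11110 (5 bits).
Byte 2: 0xBA = 10111010 (10xxxxxx ✓), payload 111010.
Concatenate: 11110111010 = 0x7BA (11 bits → U+07BA).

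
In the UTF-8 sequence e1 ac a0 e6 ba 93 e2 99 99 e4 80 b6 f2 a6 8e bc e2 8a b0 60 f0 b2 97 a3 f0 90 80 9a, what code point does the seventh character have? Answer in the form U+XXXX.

U+0060

Offset 0: leading byte 0xE1 = 11100001 → 3-byte char #1 = E1 AC A0.
Offset 3: leading byte 0xE6 = 11100110 → 3-byte char #2 = E6 BA 93.
Offset 6: leading byte 0xE2 = 11100010 → 3-byte char #3 = E2 99 99.
Offset 9: leading byte 0xE4 = 11100100 → 3-byte char #4 = E4 80 B6.
Offset 12: leading byte 0xF2 = 11110010 → 4-byte char #5 = F2 A6 8E BC.
Offset 16: leading byte 0xE2 = 11100010 → 3-byte char #6 = E2 8A B0.
Offset 19: leading byte 0x60 = 01100000 → 1-byte char #7 = 60.
Leading byte 0x60 = 01100000 matches 0xxxxxxx → 1-byte sequence.
Byte 1: 0x60 = 01100000, payload 1100000 (7 bits).
Concatenate: 1100000 = 0x60 (7 bits → U+0060).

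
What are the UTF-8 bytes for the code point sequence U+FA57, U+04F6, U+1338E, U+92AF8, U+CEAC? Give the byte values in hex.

EF A9 97 D3 B6 F0 93 8E 8E F2 92 AB B8 EC BA AC

U+FA57: 3-byte form → EF A9 97.
U+04F6: 2-byte form → D3 B6.
U+1338E: 4-byte form → F0 93 8E 8E.
U+92AF8: 4-byte form → F2 92 AB B8.
U+CEAC: 3-byte form → EC BA AC.
Concatenated (16 bytes): EF A9 97 D3 B6 F0 93 8E 8E F2 92 AB B8 EC BA AC.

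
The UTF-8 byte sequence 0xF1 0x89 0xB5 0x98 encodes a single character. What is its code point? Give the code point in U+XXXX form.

U+49D58

Leading byte 0xF1 = 11110001 matches 11110xxx → 4-byte sequence.
Byte 1: 0xF1 = 11110001, payload 001 (3 bits).
Byte 2: 0x89 = 10001001 (10xxxxxx ✓), payload 001001.
Byte 3: 0xB5 = 10110101 (10xxxxxx ✓), payload 110101.
Byte 4: 0x98 = 10011000 (10xxxxxx ✓), payload 011000.
Concatenate: 001001001110101011000 = 0x49D58 (21 bits → U+49D58).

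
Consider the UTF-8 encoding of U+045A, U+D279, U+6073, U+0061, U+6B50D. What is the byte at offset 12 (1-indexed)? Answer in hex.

1-indexed offset 12 is 0-indexed offset 11.
U+045A → 2-byte form D1 9A at offsets 0–1.
U+D279 → 3-byte form ED 89 B9 at offsets 2–4.
U+6073 → 3-byte form E6 81 B3 at offsets 5–7.
U+0061 → 1-byte form 61 at offsets 8–8.
U+6B50D → 4-byte form F1 AB 94 8D at offsets 9–12.
Offset 11 falls in char 5's range; it's byte 3 of F1 AB 94 8D = 0x94.

0x94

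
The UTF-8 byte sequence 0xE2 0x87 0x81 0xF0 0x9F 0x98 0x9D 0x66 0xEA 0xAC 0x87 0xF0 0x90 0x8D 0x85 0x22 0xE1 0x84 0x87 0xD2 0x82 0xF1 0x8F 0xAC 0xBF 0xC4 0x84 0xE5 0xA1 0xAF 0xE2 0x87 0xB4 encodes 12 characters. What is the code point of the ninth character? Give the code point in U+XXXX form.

Offset 0: leading byte 0xE2 = 11100010 → 3-byte char #1 = E2 87 81.
Offset 3: leading byte 0xF0 = 11110000 → 4-byte char #2 = F0 9F 98 9D.
Offset 7: leading byte 0x66 = 01100110 → 1-byte char #3 = 66.
Offset 8: leading byte 0xEA = 11101010 → 3-byte char #4 = EA AC 87.
Offset 11: leading byte 0xF0 = 11110000 → 4-byte char #5 = F0 90 8D 85.
Offset 15: leading byte 0x22 = 00100010 → 1-byte char #6 = 22.
Offset 16: leading byte 0xE1 = 11100001 → 3-byte char #7 = E1 84 87.
Offset 19: leading byte 0xD2 = 11010010 → 2-byte char #8 = D2 82.
Offset 21: leading byte 0xF1 = 11110001 → 4-byte char #9 = F1 8F AC BF.
Leading byte 0xF1 = 11110001 matches 11110xxx → 4-byte sequence.
Byte 1: 0xF1 = 11110001, payload 001 (3 bits).
Byte 2: 0x8F = 10001111 (10xxxxxx ✓), payload 001111.
Byte 3: 0xAC = 10101100 (10xxxxxx ✓), payload 101100.
Byte 4: 0xBF = 10111111 (10xxxxxx ✓), payload 111111.
Concatenate: 001001111101100111111 = 0x4FB3F (21 bits → U+4FB3F).

U+4FB3F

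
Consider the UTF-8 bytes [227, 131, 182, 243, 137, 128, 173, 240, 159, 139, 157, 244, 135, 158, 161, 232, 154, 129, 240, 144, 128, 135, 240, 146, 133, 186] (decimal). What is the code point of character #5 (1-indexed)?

Offset 0: leading byte 0xE3 = 11100011 → 3-byte char #1 = E3 83 B6.
Offset 3: leading byte 0xF3 = 11110011 → 4-byte char #2 = F3 89 80 AD.
Offset 7: leading byte 0xF0 = 11110000 → 4-byte char #3 = F0 9F 8B 9D.
Offset 11: leading byte 0xF4 = 11110100 → 4-byte char #4 = F4 87 9E A1.
Offset 15: leading byte 0xE8 = 11101000 → 3-byte char #5 = E8 9A 81.
Leading byte 0xE8 = 11101000 matches 1110xxxx → 3-byte sequence.
Byte 1: 0xE8 = 11101000, payload 1000 (4 bits).
Byte 2: 0x9A = 10011010 (10xxxxxx ✓), payload 011010.
Byte 3: 0x81 = 10000001 (10xxxxxx ✓), payload 000001.
Concatenate: 1000011010000001 = 0x8681 (16 bits → U+8681).

U+8681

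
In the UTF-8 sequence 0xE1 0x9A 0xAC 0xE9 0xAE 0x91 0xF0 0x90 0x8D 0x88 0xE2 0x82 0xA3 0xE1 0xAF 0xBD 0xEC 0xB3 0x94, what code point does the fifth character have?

U+1BFD

Offset 0: leading byte 0xE1 = 11100001 → 3-byte char #1 = E1 9A AC.
Offset 3: leading byte 0xE9 = 11101001 → 3-byte char #2 = E9 AE 91.
Offset 6: leading byte 0xF0 = 11110000 → 4-byte char #3 = F0 90 8D 88.
Offset 10: leading byte 0xE2 = 11100010 → 3-byte char #4 = E2 82 A3.
Offset 13: leading byte 0xE1 = 11100001 → 3-byte char #5 = E1 AF BD.
Leading byte 0xE1 = 11100001 matches 1110xxxx → 3-byte sequence.
Byte 1: 0xE1 = 11100001, payload 0001 (4 bits).
Byte 2: 0xAF = 10101111 (10xxxxxx ✓), payload 101111.
Byte 3: 0xBD = 10111101 (10xxxxxx ✓), payload 111101.
Concatenate: 0001101111111101 = 0x1BFD (16 bits → U+1BFD).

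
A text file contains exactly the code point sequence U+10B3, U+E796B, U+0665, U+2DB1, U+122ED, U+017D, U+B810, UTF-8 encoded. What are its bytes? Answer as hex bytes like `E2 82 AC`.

U+10B3: 3-byte form → E1 82 B3.
U+E796B: 4-byte form → F3 A7 A5 AB.
U+0665: 2-byte form → D9 A5.
U+2DB1: 3-byte form → E2 B6 B1.
U+122ED: 4-byte form → F0 92 8B AD.
U+017D: 2-byte form → C5 BD.
U+B810: 3-byte form → EB A0 90.
Concatenated (21 bytes): E1 82 B3 F3 A7 A5 AB D9 A5 E2 B6 B1 F0 92 8B AD C5 BD EB A0 90.

E1 82 B3 F3 A7 A5 AB D9 A5 E2 B6 B1 F0 92 8B AD C5 BD EB A0 90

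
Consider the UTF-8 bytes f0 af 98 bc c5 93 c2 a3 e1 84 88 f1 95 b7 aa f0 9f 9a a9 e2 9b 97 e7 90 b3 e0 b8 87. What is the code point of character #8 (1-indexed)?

U+7433

Offset 0: leading byte 0xF0 = 11110000 → 4-byte char #1 = F0 AF 98 BC.
Offset 4: leading byte 0xC5 = 11000101 → 2-byte char #2 = C5 93.
Offset 6: leading byte 0xC2 = 11000010 → 2-byte char #3 = C2 A3.
Offset 8: leading byte 0xE1 = 11100001 → 3-byte char #4 = E1 84 88.
Offset 11: leading byte 0xF1 = 11110001 → 4-byte char #5 = F1 95 B7 AA.
Offset 15: leading byte 0xF0 = 11110000 → 4-byte char #6 = F0 9F 9A A9.
Offset 19: leading byte 0xE2 = 11100010 → 3-byte char #7 = E2 9B 97.
Offset 22: leading byte 0xE7 = 11100111 → 3-byte char #8 = E7 90 B3.
Leading byte 0xE7 = 11100111 matches 1110xxxx → 3-byte sequence.
Byte 1: 0xE7 = 11100111, payload 0111 (4 bits).
Byte 2: 0x90 = 10010000 (10xxxxxx ✓), payload 010000.
Byte 3: 0xB3 = 10110011 (10xxxxxx ✓), payload 110011.
Concatenate: 0111010000110011 = 0x7433 (16 bits → U+7433).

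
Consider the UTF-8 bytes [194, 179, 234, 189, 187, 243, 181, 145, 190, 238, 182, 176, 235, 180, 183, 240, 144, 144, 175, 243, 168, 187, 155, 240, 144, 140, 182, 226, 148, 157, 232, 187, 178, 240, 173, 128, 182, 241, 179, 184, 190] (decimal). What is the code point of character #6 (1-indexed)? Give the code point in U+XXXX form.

Offset 0: leading byte 0xC2 = 11000010 → 2-byte char #1 = C2 B3.
Offset 2: leading byte 0xEA = 11101010 → 3-byte char #2 = EA BD BB.
Offset 5: leading byte 0xF3 = 11110011 → 4-byte char #3 = F3 B5 91 BE.
Offset 9: leading byte 0xEE = 11101110 → 3-byte char #4 = EE B6 B0.
Offset 12: leading byte 0xEB = 11101011 → 3-byte char #5 = EB B4 B7.
Offset 15: leading byte 0xF0 = 11110000 → 4-byte char #6 = F0 90 90 AF.
Leading byte 0xF0 = 11110000 matches 11110xxx → 4-byte sequence.
Byte 1: 0xF0 = 11110000, payload 000 (3 bits).
Byte 2: 0x90 = 10010000 (10xxxxxx ✓), payload 010000.
Byte 3: 0x90 = 10010000 (10xxxxxx ✓), payload 010000.
Byte 4: 0xAF = 10101111 (10xxxxxx ✓), payload 101111.
Concatenate: 000010000010000101111 = 0x1042F (21 bits → U+1042F).

U+1042F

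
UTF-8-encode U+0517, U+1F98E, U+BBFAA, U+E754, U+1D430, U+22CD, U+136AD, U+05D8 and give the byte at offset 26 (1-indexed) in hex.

0x98

1-indexed offset 26 is 0-indexed offset 25.
U+0517 → 2-byte form D4 97 at offsets 0–1.
U+1F98E → 4-byte form F0 9F A6 8E at offsets 2–5.
U+BBFAA → 4-byte form F2 BB BE AA at offsets 6–9.
U+E754 → 3-byte form EE 9D 94 at offsets 10–12.
U+1D430 → 4-byte form F0 9D 90 B0 at offsets 13–16.
U+22CD → 3-byte form E2 8B 8D at offsets 17–19.
U+136AD → 4-byte form F0 93 9A AD at offsets 20–23.
U+05D8 → 2-byte form D7 98 at offsets 24–25.
Offset 25 falls in char 8's range; it's byte 2 of D7 98 = 0x98.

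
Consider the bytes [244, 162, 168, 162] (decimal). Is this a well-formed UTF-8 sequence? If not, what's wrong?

Leading byte 0xF4 = 11110100 → 4-byte form.
Payload = 0x122A22, which exceeds U+10FFFF, the maximum Unicode code point. (Leading bytes F5–FF, or F4 followed by ≥ 0x90, are invalid.)

invalid (encodes a value above U+10FFFF)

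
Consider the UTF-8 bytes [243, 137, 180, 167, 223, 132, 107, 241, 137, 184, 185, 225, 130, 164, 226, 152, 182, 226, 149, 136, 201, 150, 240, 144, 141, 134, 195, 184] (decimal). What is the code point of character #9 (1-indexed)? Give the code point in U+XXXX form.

Offset 0: leading byte 0xF3 = 11110011 → 4-byte char #1 = F3 89 B4 A7.
Offset 4: leading byte 0xDF = 11011111 → 2-byte char #2 = DF 84.
Offset 6: leading byte 0x6B = 01101011 → 1-byte char #3 = 6B.
Offset 7: leading byte 0xF1 = 11110001 → 4-byte char #4 = F1 89 B8 B9.
Offset 11: leading byte 0xE1 = 11100001 → 3-byte char #5 = E1 82 A4.
Offset 14: leading byte 0xE2 = 11100010 → 3-byte char #6 = E2 98 B6.
Offset 17: leading byte 0xE2 = 11100010 → 3-byte char #7 = E2 95 88.
Offset 20: leading byte 0xC9 = 11001001 → 2-byte char #8 = C9 96.
Offset 22: leading byte 0xF0 = 11110000 → 4-byte char #9 = F0 90 8D 86.
Leading byte 0xF0 = 11110000 matches 11110xxx → 4-byte sequence.
Byte 1: 0xF0 = 11110000, payload 000 (3 bits).
Byte 2: 0x90 = 10010000 (10xxxxxx ✓), payload 010000.
Byte 3: 0x8D = 10001101 (10xxxxxx ✓), payload 001101.
Byte 4: 0x86 = 10000110 (10xxxxxx ✓), payload 000110.
Concatenate: 000010000001101000110 = 0x10346 (21 bits → U+10346).

U+10346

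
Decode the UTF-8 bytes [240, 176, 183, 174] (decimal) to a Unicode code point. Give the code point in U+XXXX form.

Leading byte 0xF0 = 11110000 matches 11110xxx → 4-byte sequence.
Byte 1: 0xF0 = 11110000, payload 000 (3 bits).
Byte 2: 0xB0 = 10110000 (10xxxxxx ✓), payload 110000.
Byte 3: 0xB7 = 10110111 (10xxxxxx ✓), payload 110111.
Byte 4: 0xAE = 10101110 (10xxxxxx ✓), payload 101110.
Concatenate: 000110000110111101110 = 0x30DEE (21 bits → U+30DEE).

U+30DEE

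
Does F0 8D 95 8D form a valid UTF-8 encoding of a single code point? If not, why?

Leading byte 0xF0 = 11110000 → 4-byte form.
Continuation bytes all match 10xxxxxx. Payload decodes to 0xD54D.
But 0xD54D < 0x10000, the minimum for a 4-byte sequence — this is an overlong encoding.

invalid (overlong encoding)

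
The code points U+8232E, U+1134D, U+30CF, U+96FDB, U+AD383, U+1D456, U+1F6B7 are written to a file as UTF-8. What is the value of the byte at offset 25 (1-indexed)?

0x9F

1-indexed offset 25 is 0-indexed offset 24.
U+8232E → 4-byte form F2 82 8C AE at offsets 0–3.
U+1134D → 4-byte form F0 91 8D 8D at offsets 4–7.
U+30CF → 3-byte form E3 83 8F at offsets 8–10.
U+96FDB → 4-byte form F2 96 BF 9B at offsets 11–14.
U+AD383 → 4-byte form F2 AD 8E 83 at offsets 15–18.
U+1D456 → 4-byte form F0 9D 91 96 at offsets 19–22.
U+1F6B7 → 4-byte form F0 9F 9A B7 at offsets 23–26.
Offset 24 falls in char 7's range; it's byte 2 of F0 9F 9A B7 = 0x9F.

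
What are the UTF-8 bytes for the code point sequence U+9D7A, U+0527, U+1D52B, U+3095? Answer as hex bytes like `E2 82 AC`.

U+9D7A: 3-byte form → E9 B5 BA.
U+0527: 2-byte form → D4 A7.
U+1D52B: 4-byte form → F0 9D 94 AB.
U+3095: 3-byte form → E3 82 95.
Concatenated (12 bytes): E9 B5 BA D4 A7 F0 9D 94 AB E3 82 95.

E9 B5 BA D4 A7 F0 9D 94 AB E3 82 95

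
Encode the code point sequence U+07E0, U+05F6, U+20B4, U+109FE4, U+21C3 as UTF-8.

DF A0 D7 B6 E2 82 B4 F4 89 BF A4 E2 87 83

U+07E0: 2-byte form → DF A0.
U+05F6: 2-byte form → D7 B6.
U+20B4: 3-byte form → E2 82 B4.
U+109FE4: 4-byte form → F4 89 BF A4.
U+21C3: 3-byte form → E2 87 83.
Concatenated (14 bytes): DF A0 D7 B6 E2 82 B4 F4 89 BF A4 E2 87 83.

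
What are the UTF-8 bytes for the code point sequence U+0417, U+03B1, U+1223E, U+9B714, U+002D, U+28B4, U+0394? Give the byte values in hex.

D0 97 CE B1 F0 92 88 BE F2 9B 9C 94 2D E2 A2 B4 CE 94

U+0417: 2-byte form → D0 97.
U+03B1: 2-byte form → CE B1.
U+1223E: 4-byte form → F0 92 88 BE.
U+9B714: 4-byte form → F2 9B 9C 94.
U+002D: 1-byte form → 2D.
U+28B4: 3-byte form → E2 A2 B4.
U+0394: 2-byte form → CE 94.
Concatenated (18 bytes): D0 97 CE B1 F0 92 88 BE F2 9B 9C 94 2D E2 A2 B4 CE 94.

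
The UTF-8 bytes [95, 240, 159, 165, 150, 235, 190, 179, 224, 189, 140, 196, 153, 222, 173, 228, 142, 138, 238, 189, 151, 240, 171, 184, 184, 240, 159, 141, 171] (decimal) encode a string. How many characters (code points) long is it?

10

Byte at offset 0: 0x5F = 01011111 → 1-byte char (#1). Advance 1.
Byte at offset 1: 0xF0 = 11110000 → 4-byte char (#2). Advance 4.
Byte at offset 5: 0xEB = 11101011 → 3-byte char (#3). Advance 3.
Byte at offset 8: 0xE0 = 11100000 → 3-byte char (#4). Advance 3.
Byte at offset 11: 0xC4 = 11000100 → 2-byte char (#5). Advance 2.
Byte at offset 13: 0xDE = 11011110 → 2-byte char (#6). Advance 2.
Byte at offset 15: 0xE4 = 11100100 → 3-byte char (#7). Advance 3.
Byte at offset 18: 0xEE = 11101110 → 3-byte char (#8). Advance 3.
Byte at offset 21: 0xF0 = 11110000 → 4-byte char (#9). Advance 4.
Byte at offset 25: 0xF0 = 11110000 → 4-byte char (#10). Advance 4.
Reached end at offset 29 after 10 code points.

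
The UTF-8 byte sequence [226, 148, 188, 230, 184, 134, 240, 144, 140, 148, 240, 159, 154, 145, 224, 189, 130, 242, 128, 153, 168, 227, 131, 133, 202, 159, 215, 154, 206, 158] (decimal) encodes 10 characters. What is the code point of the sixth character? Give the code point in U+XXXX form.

Offset 0: leading byte 0xE2 = 11100010 → 3-byte char #1 = E2 94 BC.
Offset 3: leading byte 0xE6 = 11100110 → 3-byte char #2 = E6 B8 86.
Offset 6: leading byte 0xF0 = 11110000 → 4-byte char #3 = F0 90 8C 94.
Offset 10: leading byte 0xF0 = 11110000 → 4-byte char #4 = F0 9F 9A 91.
Offset 14: leading byte 0xE0 = 11100000 → 3-byte char #5 = E0 BD 82.
Offset 17: leading byte 0xF2 = 11110010 → 4-byte char #6 = F2 80 99 A8.
Leading byte 0xF2 = 11110010 matches 11110xxx → 4-byte sequence.
Byte 1: 0xF2 = 11110010, payload 010 (3 bits).
Byte 2: 0x80 = 10000000 (10xxxxxx ✓), payload 000000.
Byte 3: 0x99 = 10011001 (10xxxxxx ✓), payload 011001.
Byte 4: 0xA8 = 10101000 (10xxxxxx ✓), payload 101000.
Concatenate: 010000000011001101000 = 0x80668 (21 bits → U+80668).

U+80668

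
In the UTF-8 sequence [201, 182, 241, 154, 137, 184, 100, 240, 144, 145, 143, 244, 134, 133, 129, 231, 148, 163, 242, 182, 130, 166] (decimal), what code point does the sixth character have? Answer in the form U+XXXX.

U+7523

Offset 0: leading byte 0xC9 = 11001001 → 2-byte char #1 = C9 B6.
Offset 2: leading byte 0xF1 = 11110001 → 4-byte char #2 = F1 9A 89 B8.
Offset 6: leading byte 0x64 = 01100100 → 1-byte char #3 = 64.
Offset 7: leading byte 0xF0 = 11110000 → 4-byte char #4 = F0 90 91 8F.
Offset 11: leading byte 0xF4 = 11110100 → 4-byte char #5 = F4 86 85 81.
Offset 15: leading byte 0xE7 = 11100111 → 3-byte char #6 = E7 94 A3.
Leading byte 0xE7 = 11100111 matches 1110xxxx → 3-byte sequence.
Byte 1: 0xE7 = 11100111, payload 0111 (4 bits).
Byte 2: 0x94 = 10010100 (10xxxxxx ✓), payload 010100.
Byte 3: 0xA3 = 10100011 (10xxxxxx ✓), payload 100011.
Concatenate: 0111010100100011 = 0x7523 (16 bits → U+7523).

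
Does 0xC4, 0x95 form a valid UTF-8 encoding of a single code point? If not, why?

valid

Leading byte 0xC4 = 11000100 → 2-byte form.
Continuation bytes 0x95=10010101 all match 10xxxxxx.
Decoded value 0x115 is ≥ 0x80 (shortest form) and not a surrogate.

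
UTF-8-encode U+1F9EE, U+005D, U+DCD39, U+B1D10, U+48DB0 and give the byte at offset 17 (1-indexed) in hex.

1-indexed offset 17 is 0-indexed offset 16.
U+1F9EE → 4-byte form F0 9F A7 AE at offsets 0–3.
U+005D → 1-byte form 5D at offsets 4–4.
U+DCD39 → 4-byte form F3 9C B4 B9 at offsets 5–8.
U+B1D10 → 4-byte form F2 B1 B4 90 at offsets 9–12.
U+48DB0 → 4-byte form F1 88 B6 B0 at offsets 13–16.
Offset 16 falls in char 5's range; it's byte 4 of F1 88 B6 B0 = 0xB0.

0xB0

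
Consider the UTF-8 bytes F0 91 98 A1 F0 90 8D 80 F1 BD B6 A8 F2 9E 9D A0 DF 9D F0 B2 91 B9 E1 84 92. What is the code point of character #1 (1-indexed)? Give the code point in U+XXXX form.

U+11621

Offset 0: leading byte 0xF0 = 11110000 → 4-byte char #1 = F0 91 98 A1.
Leading byte 0xF0 = 11110000 matches 11110xxx → 4-byte sequence.
Byte 1: 0xF0 = 11110000, payload 000 (3 bits).
Byte 2: 0x91 = 10010001 (10xxxxxx ✓), payload 010001.
Byte 3: 0x98 = 10011000 (10xxxxxx ✓), payload 011000.
Byte 4: 0xA1 = 10100001 (10xxxxxx ✓), payload 100001.
Concatenate: 000010001011000100001 = 0x11621 (21 bits → U+11621).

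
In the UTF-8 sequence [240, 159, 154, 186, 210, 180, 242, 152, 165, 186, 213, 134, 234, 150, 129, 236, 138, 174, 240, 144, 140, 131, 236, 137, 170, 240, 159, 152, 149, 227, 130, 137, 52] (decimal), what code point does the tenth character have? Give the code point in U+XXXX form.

U+3089

Offset 0: leading byte 0xF0 = 11110000 → 4-byte char #1 = F0 9F 9A BA.
Offset 4: leading byte 0xD2 = 11010010 → 2-byte char #2 = D2 B4.
Offset 6: leading byte 0xF2 = 11110010 → 4-byte char #3 = F2 98 A5 BA.
Offset 10: leading byte 0xD5 = 11010101 → 2-byte char #4 = D5 86.
Offset 12: leading byte 0xEA = 11101010 → 3-byte char #5 = EA 96 81.
Offset 15: leading byte 0xEC = 11101100 → 3-byte char #6 = EC 8A AE.
Offset 18: leading byte 0xF0 = 11110000 → 4-byte char #7 = F0 90 8C 83.
Offset 22: leading byte 0xEC = 11101100 → 3-byte char #8 = EC 89 AA.
Offset 25: leading byte 0xF0 = 11110000 → 4-byte char #9 = F0 9F 98 95.
Offset 29: leading byte 0xE3 = 11100011 → 3-byte char #10 = E3 82 89.
Leading byte 0xE3 = 11100011 matches 1110xxxx → 3-byte sequence.
Byte 1: 0xE3 = 11100011, payload 0011 (4 bits).
Byte 2: 0x82 = 10000010 (10xxxxxx ✓), payload 000010.
Byte 3: 0x89 = 10001001 (10xxxxxx ✓), payload 001001.
Concatenate: 0011000010001001 = 0x3089 (16 bits → U+3089).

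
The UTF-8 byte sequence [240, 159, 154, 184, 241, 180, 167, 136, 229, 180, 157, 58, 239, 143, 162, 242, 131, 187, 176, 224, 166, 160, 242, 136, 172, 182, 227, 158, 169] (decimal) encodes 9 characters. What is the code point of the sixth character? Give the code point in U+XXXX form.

Offset 0: leading byte 0xF0 = 11110000 → 4-byte char #1 = F0 9F 9A B8.
Offset 4: leading byte 0xF1 = 11110001 → 4-byte char #2 = F1 B4 A7 88.
Offset 8: leading byte 0xE5 = 11100101 → 3-byte char #3 = E5 B4 9D.
Offset 11: leading byte 0x3A = 00111010 → 1-byte char #4 = 3A.
Offset 12: leading byte 0xEF = 11101111 → 3-byte char #5 = EF 8F A2.
Offset 15: leading byte 0xF2 = 11110010 → 4-byte char #6 = F2 83 BB B0.
Leading byte 0xF2 = 11110010 matches 11110xxx → 4-byte sequence.
Byte 1: 0xF2 = 11110010, payload 010 (3 bits).
Byte 2: 0x83 = 10000011 (10xxxxxx ✓), payload 000011.
Byte 3: 0xBB = 10111011 (10xxxxxx ✓), payload 111011.
Byte 4: 0xB0 = 10110000 (10xxxxxx ✓), payload 110000.
Concatenate: 010000011111011110000 = 0x83EF0 (21 bits → U+83EF0).

U+83EF0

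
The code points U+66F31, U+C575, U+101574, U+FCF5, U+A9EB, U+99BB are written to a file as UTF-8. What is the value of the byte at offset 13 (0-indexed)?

U+66F31 → 4-byte form F1 A6 BC B1 at offsets 0–3.
U+C575 → 3-byte form EC 95 B5 at offsets 4–6.
U+101574 → 4-byte form F4 81 95 B4 at offsets 7–10.
U+FCF5 → 3-byte form EF B3 B5 at offsets 11–13.
Offset 13 falls in char 4's range; it's byte 3 of EF B3 B5 = 0xB5.

0xB5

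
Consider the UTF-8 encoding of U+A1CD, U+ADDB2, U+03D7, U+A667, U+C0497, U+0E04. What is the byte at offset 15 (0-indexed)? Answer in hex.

0x97

U+A1CD → 3-byte form EA 87 8D at offsets 0–2.
U+ADDB2 → 4-byte form F2 AD B6 B2 at offsets 3–6.
U+03D7 → 2-byte form CF 97 at offsets 7–8.
U+A667 → 3-byte form EA 99 A7 at offsets 9–11.
U+C0497 → 4-byte form F3 80 92 97 at offsets 12–15.
Offset 15 falls in char 5's range; it's byte 4 of F3 80 92 97 = 0x97.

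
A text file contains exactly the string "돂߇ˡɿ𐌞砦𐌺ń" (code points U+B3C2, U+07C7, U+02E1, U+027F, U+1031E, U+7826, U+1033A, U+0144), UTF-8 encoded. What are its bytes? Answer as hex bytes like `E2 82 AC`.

EB 8F 82 DF 87 CB A1 C9 BF F0 90 8C 9E E7 A0 A6 F0 90 8C BA C5 84

U+B3C2: 3-byte form → EB 8F 82.
U+07C7: 2-byte form → DF 87.
U+02E1: 2-byte form → CB A1.
U+027F: 2-byte form → C9 BF.
U+1031E: 4-byte form → F0 90 8C 9E.
U+7826: 3-byte form → E7 A0 A6.
U+1033A: 4-byte form → F0 90 8C BA.
U+0144: 2-byte form → C5 84.
Concatenated (22 bytes): EB 8F 82 DF 87 CB A1 C9 BF F0 90 8C 9E E7 A0 A6 F0 90 8C BA C5 84.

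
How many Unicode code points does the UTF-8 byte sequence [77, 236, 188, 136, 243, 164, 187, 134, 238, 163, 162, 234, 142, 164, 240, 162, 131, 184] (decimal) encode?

Byte at offset 0: 0x4D = 01001101 → 1-byte char (#1). Advance 1.
Byte at offset 1: 0xEC = 11101100 → 3-byte char (#2). Advance 3.
Byte at offset 4: 0xF3 = 11110011 → 4-byte char (#3). Advance 4.
Byte at offset 8: 0xEE = 11101110 → 3-byte char (#4). Advance 3.
Byte at offset 11: 0xEA = 11101010 → 3-byte char (#5). Advance 3.
Byte at offset 14: 0xF0 = 11110000 → 4-byte char (#6). Advance 4.
Reached end at offset 18 after 6 code points.

6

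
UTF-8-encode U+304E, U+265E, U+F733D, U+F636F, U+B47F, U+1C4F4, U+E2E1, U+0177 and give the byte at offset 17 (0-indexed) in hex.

U+304E → 3-byte form E3 81 8E at offsets 0–2.
U+265E → 3-byte form E2 99 9E at offsets 3–5.
U+F733D → 4-byte form F3 B7 8C BD at offsets 6–9.
U+F636F → 4-byte form F3 B6 8D AF at offsets 10–13.
U+B47F → 3-byte form EB 91 BF at offsets 14–16.
U+1C4F4 → 4-byte form F0 9C 93 B4 at offsets 17–20.
Offset 17 falls in char 6's range; it's byte 1 of F0 9C 93 B4 = 0xF0.

0xF0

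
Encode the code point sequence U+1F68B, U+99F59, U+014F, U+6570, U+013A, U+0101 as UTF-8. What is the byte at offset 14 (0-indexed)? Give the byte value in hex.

0xBA

U+1F68B → 4-byte form F0 9F 9A 8B at offsets 0–3.
U+99F59 → 4-byte form F2 99 BD 99 at offsets 4–7.
U+014F → 2-byte form C5 8F at offsets 8–9.
U+6570 → 3-byte form E6 95 B0 at offsets 10–12.
U+013A → 2-byte form C4 BA at offsets 13–14.
Offset 14 falls in char 5's range; it's byte 2 of C4 BA = 0xBA.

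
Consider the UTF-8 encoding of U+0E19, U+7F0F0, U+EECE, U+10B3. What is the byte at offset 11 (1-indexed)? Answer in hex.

0xE1

1-indexed offset 11 is 0-indexed offset 10.
U+0E19 → 3-byte form E0 B8 99 at offsets 0–2.
U+7F0F0 → 4-byte form F1 BF 83 B0 at offsets 3–6.
U+EECE → 3-byte form EE BB 8E at offsets 7–9.
U+10B3 → 3-byte form E1 82 B3 at offsets 10–12.
Offset 10 falls in char 4's range; it's byte 1 of E1 82 B3 = 0xE1.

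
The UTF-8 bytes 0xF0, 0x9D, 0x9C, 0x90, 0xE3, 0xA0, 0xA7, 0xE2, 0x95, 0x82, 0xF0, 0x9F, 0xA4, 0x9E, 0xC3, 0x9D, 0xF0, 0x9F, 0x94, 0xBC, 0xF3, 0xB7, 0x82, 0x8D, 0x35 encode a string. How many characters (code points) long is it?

8

Byte at offset 0: 0xF0 = 11110000 → 4-byte char (#1). Advance 4.
Byte at offset 4: 0xE3 = 11100011 → 3-byte char (#2). Advance 3.
Byte at offset 7: 0xE2 = 11100010 → 3-byte char (#3). Advance 3.
Byte at offset 10: 0xF0 = 11110000 → 4-byte char (#4). Advance 4.
Byte at offset 14: 0xC3 = 11000011 → 2-byte char (#5). Advance 2.
Byte at offset 16: 0xF0 = 11110000 → 4-byte char (#6). Advance 4.
Byte at offset 20: 0xF3 = 11110011 → 4-byte char (#7). Advance 4.
Byte at offset 24: 0x35 = 00110101 → 1-byte char (#8). Advance 1.
Reached end at offset 25 after 8 code points.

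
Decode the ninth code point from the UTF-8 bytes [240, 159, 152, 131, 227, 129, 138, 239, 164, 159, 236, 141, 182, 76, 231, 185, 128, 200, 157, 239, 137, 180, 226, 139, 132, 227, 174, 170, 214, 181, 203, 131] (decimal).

U+22C4

Offset 0: leading byte 0xF0 = 11110000 → 4-byte char #1 = F0 9F 98 83.
Offset 4: leading byte 0xE3 = 11100011 → 3-byte char #2 = E3 81 8A.
Offset 7: leading byte 0xEF = 11101111 → 3-byte char #3 = EF A4 9F.
Offset 10: leading byte 0xEC = 11101100 → 3-byte char #4 = EC 8D B6.
Offset 13: leading byte 0x4C = 01001100 → 1-byte char #5 = 4C.
Offset 14: leading byte 0xE7 = 11100111 → 3-byte char #6 = E7 B9 80.
Offset 17: leading byte 0xC8 = 11001000 → 2-byte char #7 = C8 9D.
Offset 19: leading byte 0xEF = 11101111 → 3-byte char #8 = EF 89 B4.
Offset 22: leading byte 0xE2 = 11100010 → 3-byte char #9 = E2 8B 84.
Leading byte 0xE2 = 11100010 matches 1110xxxx → 3-byte sequence.
Byte 1: 0xE2 = 11100010, payload 0010 (4 bits).
Byte 2: 0x8B = 10001011 (10xxxxxx ✓), payload 001011.
Byte 3: 0x84 = 10000100 (10xxxxxx ✓), payload 000100.
Concatenate: 0010001011000100 = 0x22C4 (16 bits → U+22C4).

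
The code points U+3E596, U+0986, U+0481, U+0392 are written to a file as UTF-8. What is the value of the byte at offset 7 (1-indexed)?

1-indexed offset 7 is 0-indexed offset 6.
U+3E596 → 4-byte form F0 BE 96 96 at offsets 0–3.
U+0986 → 3-byte form E0 A6 86 at offsets 4–6.
Offset 6 falls in char 2's range; it's byte 3 of E0 A6 86 = 0x86.

0x86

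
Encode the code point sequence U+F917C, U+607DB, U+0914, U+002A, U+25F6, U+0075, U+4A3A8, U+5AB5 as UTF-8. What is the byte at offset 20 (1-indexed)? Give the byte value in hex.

0xA8

1-indexed offset 20 is 0-indexed offset 19.
U+F917C → 4-byte form F3 B9 85 BC at offsets 0–3.
U+607DB → 4-byte form F1 A0 9F 9B at offsets 4–7.
U+0914 → 3-byte form E0 A4 94 at offsets 8–10.
U+002A → 1-byte form 2A at offsets 11–11.
U+25F6 → 3-byte form E2 97 B6 at offsets 12–14.
U+0075 → 1-byte form 75 at offsets 15–15.
U+4A3A8 → 4-byte form F1 8A 8E A8 at offsets 16–19.
Offset 19 falls in char 7's range; it's byte 4 of F1 8A 8E A8 = 0xA8.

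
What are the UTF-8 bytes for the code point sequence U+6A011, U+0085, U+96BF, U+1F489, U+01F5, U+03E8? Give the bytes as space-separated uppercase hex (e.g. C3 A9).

U+6A011: 4-byte form → F1 AA 80 91.
U+0085: 2-byte form → C2 85.
U+96BF: 3-byte form → E9 9A BF.
U+1F489: 4-byte form → F0 9F 92 89.
U+01F5: 2-byte form → C7 B5.
U+03E8: 2-byte form → CF A8.
Concatenated (17 bytes): F1 AA 80 91 C2 85 E9 9A BF F0 9F 92 89 C7 B5 CF A8.

F1 AA 80 91 C2 85 E9 9A BF F0 9F 92 89 C7 B5 CF A8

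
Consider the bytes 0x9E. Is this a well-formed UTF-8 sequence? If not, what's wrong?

invalid (continuation byte with no leading byte)

Byte 0x9E = 10011110 has the form 10xxxxxx — a continuation byte — but there is no preceding leading byte.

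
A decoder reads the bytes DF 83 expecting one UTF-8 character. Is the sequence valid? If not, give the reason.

valid

Leading byte 0xDF = 11011111 → 2-byte form.
Continuation bytes 0x83=10000011 all match 10xxxxxx.
Decoded value 0x7C3 is ≥ 0x80 (shortest form) and not a surrogate.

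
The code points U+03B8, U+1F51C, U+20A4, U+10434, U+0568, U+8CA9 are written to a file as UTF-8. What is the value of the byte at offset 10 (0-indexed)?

0x90

U+03B8 → 2-byte form CE B8 at offsets 0–1.
U+1F51C → 4-byte form F0 9F 94 9C at offsets 2–5.
U+20A4 → 3-byte form E2 82 A4 at offsets 6–8.
U+10434 → 4-byte form F0 90 90 B4 at offsets 9–12.
Offset 10 falls in char 4's range; it's byte 2 of F0 90 90 B4 = 0x90.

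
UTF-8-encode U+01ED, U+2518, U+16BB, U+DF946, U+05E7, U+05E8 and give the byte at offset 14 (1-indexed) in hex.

1-indexed offset 14 is 0-indexed offset 13.
U+01ED → 2-byte form C7 AD at offsets 0–1.
U+2518 → 3-byte form E2 94 98 at offsets 2–4.
U+16BB → 3-byte form E1 9A BB at offsets 5–7.
U+DF946 → 4-byte form F3 9F A5 86 at offsets 8–11.
U+05E7 → 2-byte form D7 A7 at offsets 12–13.
Offset 13 falls in char 5's range; it's byte 2 of D7 A7 = 0xA7.

0xA7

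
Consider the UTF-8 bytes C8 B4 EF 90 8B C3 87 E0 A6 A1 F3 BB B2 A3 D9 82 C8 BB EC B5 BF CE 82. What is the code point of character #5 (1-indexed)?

Offset 0: leading byte 0xC8 = 11001000 → 2-byte char #1 = C8 B4.
Offset 2: leading byte 0xEF = 11101111 → 3-byte char #2 = EF 90 8B.
Offset 5: leading byte 0xC3 = 11000011 → 2-byte char #3 = C3 87.
Offset 7: leading byte 0xE0 = 11100000 → 3-byte char #4 = E0 A6 A1.
Offset 10: leading byte 0xF3 = 11110011 → 4-byte char #5 = F3 BB B2 A3.
Leading byte 0xF3 = 11110011 matches 11110xxx → 4-byte sequence.
Byte 1: 0xF3 = 11110011, payload 011 (3 bits).
Byte 2: 0xBB = 10111011 (10xxxxxx ✓), payload 111011.
Byte 3: 0xB2 = 10110010 (10xxxxxx ✓), payload 110010.
Byte 4: 0xA3 = 10100011 (10xxxxxx ✓), payload 100011.
Concatenate: 011111011110010100011 = 0xFBCA3 (21 bits → U+FBCA3).

U+FBCA3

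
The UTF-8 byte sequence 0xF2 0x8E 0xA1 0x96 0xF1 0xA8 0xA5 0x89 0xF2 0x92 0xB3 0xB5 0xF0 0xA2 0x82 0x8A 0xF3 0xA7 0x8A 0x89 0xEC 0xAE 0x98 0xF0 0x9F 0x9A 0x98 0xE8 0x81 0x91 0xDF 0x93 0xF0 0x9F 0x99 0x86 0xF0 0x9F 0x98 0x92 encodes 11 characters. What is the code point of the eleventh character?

Offset 0: leading byte 0xF2 = 11110010 → 4-byte char #1 = F2 8E A1 96.
Offset 4: leading byte 0xF1 = 11110001 → 4-byte char #2 = F1 A8 A5 89.
Offset 8: leading byte 0xF2 = 11110010 → 4-byte char #3 = F2 92 B3 B5.
Offset 12: leading byte 0xF0 = 11110000 → 4-byte char #4 = F0 A2 82 8A.
Offset 16: leading byte 0xF3 = 11110011 → 4-byte char #5 = F3 A7 8A 89.
Offset 20: leading byte 0xEC = 11101100 → 3-byte char #6 = EC AE 98.
Offset 23: leading byte 0xF0 = 11110000 → 4-byte char #7 = F0 9F 9A 98.
Offset 27: leading byte 0xE8 = 11101000 → 3-byte char #8 = E8 81 91.
Offset 30: leading byte 0xDF = 11011111 → 2-byte char #9 = DF 93.
Offset 32: leading byte 0xF0 = 11110000 → 4-byte char #10 = F0 9F 99 86.
Offset 36: leading byte 0xF0 = 11110000 → 4-byte char #11 = F0 9F 98 92.
Leading byte 0xF0 = 11110000 matches 11110xxx → 4-byte sequence.
Byte 1: 0xF0 = 11110000, payload 000 (3 bits).
Byte 2: 0x9F = 10011111 (10xxxxxx ✓), payload 011111.
Byte 3: 0x98 = 10011000 (10xxxxxx ✓), payload 011000.
Byte 4: 0x92 = 10010010 (10xxxxxx ✓), payload 010010.
Concatenate: 000011111011000010010 = 0x1F612 (21 bits → U+1F612).

U+1F612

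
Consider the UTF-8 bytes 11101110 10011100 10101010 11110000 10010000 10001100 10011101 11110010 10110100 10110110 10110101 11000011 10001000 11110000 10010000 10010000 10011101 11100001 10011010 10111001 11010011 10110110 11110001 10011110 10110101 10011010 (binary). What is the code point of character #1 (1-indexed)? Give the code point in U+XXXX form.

U+E72A

Offset 0: leading byte 0xEE = 11101110 → 3-byte char #1 = EE 9C AA.
Leading byte 0xEE = 11101110 matches 1110xxxx → 3-byte sequence.
Byte 1: 0xEE = 11101110, payload 1110 (4 bits).
Byte 2: 0x9C = 10011100 (10xxxxxx ✓), payload 011100.
Byte 3: 0xAA = 10101010 (10xxxxxx ✓), payload 101010.
Concatenate: 1110011100101010 = 0xE72A (16 bits → U+E72A).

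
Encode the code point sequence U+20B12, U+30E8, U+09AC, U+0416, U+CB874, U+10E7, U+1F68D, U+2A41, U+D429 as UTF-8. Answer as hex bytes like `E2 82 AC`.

F0 A0 AC 92 E3 83 A8 E0 A6 AC D0 96 F3 8B A1 B4 E1 83 A7 F0 9F 9A 8D E2 A9 81 ED 90 A9

U+20B12: 4-byte form → F0 A0 AC 92.
U+30E8: 3-byte form → E3 83 A8.
U+09AC: 3-byte form → E0 A6 AC.
U+0416: 2-byte form → D0 96.
U+CB874: 4-byte form → F3 8B A1 B4.
U+10E7: 3-byte form → E1 83 A7.
U+1F68D: 4-byte form → F0 9F 9A 8D.
U+2A41: 3-byte form → E2 A9 81.
U+D429: 3-byte form → ED 90 A9.
Concatenated (29 bytes): F0 A0 AC 92 E3 83 A8 E0 A6 AC D0 96 F3 8B A1 B4 E1 83 A7 F0 9F 9A 8D E2 A9 81 ED 90 A9.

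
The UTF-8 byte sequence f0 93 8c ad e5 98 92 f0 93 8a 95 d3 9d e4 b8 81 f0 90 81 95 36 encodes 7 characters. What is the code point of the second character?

Offset 0: leading byte 0xF0 = 11110000 → 4-byte char #1 = F0 93 8C AD.
Offset 4: leading byte 0xE5 = 11100101 → 3-byte char #2 = E5 98 92.
Leading byte 0xE5 = 11100101 matches 1110xxxx → 3-byte sequence.
Byte 1: 0xE5 = 11100101, payload 0101 (4 bits).
Byte 2: 0x98 = 10011000 (10xxxxxx ✓), payload 011000.
Byte 3: 0x92 = 10010010 (10xxxxxx ✓), payload 010010.
Concatenate: 0101011000010010 = 0x5612 (16 bits → U+5612).

U+5612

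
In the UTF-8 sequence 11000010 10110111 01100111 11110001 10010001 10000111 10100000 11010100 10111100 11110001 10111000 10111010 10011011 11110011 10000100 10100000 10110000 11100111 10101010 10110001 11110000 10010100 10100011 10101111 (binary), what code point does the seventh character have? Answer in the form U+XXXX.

Offset 0: leading byte 0xC2 = 11000010 → 2-byte char #1 = C2 B7.
Offset 2: leading byte 0x67 = 01100111 → 1-byte char #2 = 67.
Offset 3: leading byte 0xF1 = 11110001 → 4-byte char #3 = F1 91 87 A0.
Offset 7: leading byte 0xD4 = 11010100 → 2-byte char #4 = D4 BC.
Offset 9: leading byte 0xF1 = 11110001 → 4-byte char #5 = F1 B8 BA 9B.
Offset 13: leading byte 0xF3 = 11110011 → 4-byte char #6 = F3 84 A0 B0.
Offset 17: leading byte 0xE7 = 11100111 → 3-byte char #7 = E7 AA B1.
Leading byte 0xE7 = 11100111 matches 1110xxxx → 3-byte sequence.
Byte 1: 0xE7 = 11100111, payload 0111 (4 bits).
Byte 2: 0xAA = 10101010 (10xxxxxx ✓), payload 101010.
Byte 3: 0xB1 = 10110001 (10xxxxxx ✓), payload 110001.
Concatenate: 0111101010110001 = 0x7AB1 (16 bits → U+7AB1).

U+7AB1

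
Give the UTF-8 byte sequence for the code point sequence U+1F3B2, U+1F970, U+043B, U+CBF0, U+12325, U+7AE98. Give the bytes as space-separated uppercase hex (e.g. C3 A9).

U+1F3B2: 4-byte form → F0 9F 8E B2.
U+1F970: 4-byte form → F0 9F A5 B0.
U+043B: 2-byte form → D0 BB.
U+CBF0: 3-byte form → EC AF B0.
U+12325: 4-byte form → F0 92 8C A5.
U+7AE98: 4-byte form → F1 BA BA 98.
Concatenated (21 bytes): F0 9F 8E B2 F0 9F A5 B0 D0 BB EC AF B0 F0 92 8C A5 F1 BA BA 98.

F0 9F 8E B2 F0 9F A5 B0 D0 BB EC AF B0 F0 92 8C A5 F1 BA BA 98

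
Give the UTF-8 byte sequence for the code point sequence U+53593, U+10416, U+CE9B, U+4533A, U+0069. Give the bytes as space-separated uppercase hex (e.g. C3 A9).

F1 93 96 93 F0 90 90 96 EC BA 9B F1 85 8C BA 69

U+53593: 4-byte form → F1 93 96 93.
U+10416: 4-byte form → F0 90 90 96.
U+CE9B: 3-byte form → EC BA 9B.
U+4533A: 4-byte form → F1 85 8C BA.
U+0069: 1-byte form → 69.
Concatenated (16 bytes): F1 93 96 93 F0 90 90 96 EC BA 9B F1 85 8C BA 69.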